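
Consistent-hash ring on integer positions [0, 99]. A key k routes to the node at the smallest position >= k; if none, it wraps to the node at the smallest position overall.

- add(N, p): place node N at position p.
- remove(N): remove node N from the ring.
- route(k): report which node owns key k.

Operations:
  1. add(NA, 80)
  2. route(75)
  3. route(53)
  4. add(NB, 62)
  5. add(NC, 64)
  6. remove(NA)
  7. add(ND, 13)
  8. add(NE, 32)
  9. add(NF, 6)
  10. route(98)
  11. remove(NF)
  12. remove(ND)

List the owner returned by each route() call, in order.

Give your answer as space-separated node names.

Answer: NA NA NF

Derivation:
Op 1: add NA@80 -> ring=[80:NA]
Op 2: route key 75: smallest pos >= 75 is 80 -> NA
Op 3: route key 53: smallest pos >= 53 is 80 -> NA
Op 4: add NB@62 -> ring=[62:NB,80:NA]
Op 5: add NC@64 -> ring=[62:NB,64:NC,80:NA]
Op 6: remove NA -> ring=[62:NB,64:NC]
Op 7: add ND@13 -> ring=[13:ND,62:NB,64:NC]
Op 8: add NE@32 -> ring=[13:ND,32:NE,62:NB,64:NC]
Op 9: add NF@6 -> ring=[6:NF,13:ND,32:NE,62:NB,64:NC]
Op 10: route key 98: none >= 98, wrap to smallest pos 6 -> NF
Op 11: remove NF -> ring=[13:ND,32:NE,62:NB,64:NC]
Op 12: remove ND -> ring=[32:NE,62:NB,64:NC]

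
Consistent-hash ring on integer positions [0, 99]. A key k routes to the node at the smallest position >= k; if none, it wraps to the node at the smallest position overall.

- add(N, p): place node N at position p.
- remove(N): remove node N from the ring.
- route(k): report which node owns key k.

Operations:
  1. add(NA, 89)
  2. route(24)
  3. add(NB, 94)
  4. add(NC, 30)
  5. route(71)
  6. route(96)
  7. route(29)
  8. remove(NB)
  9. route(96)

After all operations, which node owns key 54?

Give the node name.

Answer: NA

Derivation:
Op 1: add NA@89 -> ring=[89:NA]
Op 2: route key 24: smallest pos >= 24 is 89 -> NA
Op 3: add NB@94 -> ring=[89:NA,94:NB]
Op 4: add NC@30 -> ring=[30:NC,89:NA,94:NB]
Op 5: route key 71: smallest pos >= 71 is 89 -> NA
Op 6: route key 96: none >= 96, wrap to smallest pos 30 -> NC
Op 7: route key 29: smallest pos >= 29 is 30 -> NC
Op 8: remove NB -> ring=[30:NC,89:NA]
Op 9: route key 96: none >= 96, wrap to smallest pos 30 -> NC
Final route key 54: smallest pos >= 54 is 89 -> NA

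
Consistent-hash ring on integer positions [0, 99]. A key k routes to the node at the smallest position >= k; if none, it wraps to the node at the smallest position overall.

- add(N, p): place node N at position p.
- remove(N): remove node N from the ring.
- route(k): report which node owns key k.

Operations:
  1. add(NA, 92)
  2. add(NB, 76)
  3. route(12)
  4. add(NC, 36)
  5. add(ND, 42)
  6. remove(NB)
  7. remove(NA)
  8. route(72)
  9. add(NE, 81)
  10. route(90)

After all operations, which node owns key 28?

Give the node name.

Op 1: add NA@92 -> ring=[92:NA]
Op 2: add NB@76 -> ring=[76:NB,92:NA]
Op 3: route key 12: smallest pos >= 12 is 76 -> NB
Op 4: add NC@36 -> ring=[36:NC,76:NB,92:NA]
Op 5: add ND@42 -> ring=[36:NC,42:ND,76:NB,92:NA]
Op 6: remove NB -> ring=[36:NC,42:ND,92:NA]
Op 7: remove NA -> ring=[36:NC,42:ND]
Op 8: route key 72: none >= 72, wrap to smallest pos 36 -> NC
Op 9: add NE@81 -> ring=[36:NC,42:ND,81:NE]
Op 10: route key 90: none >= 90, wrap to smallest pos 36 -> NC
Final route key 28: smallest pos >= 28 is 36 -> NC

Answer: NC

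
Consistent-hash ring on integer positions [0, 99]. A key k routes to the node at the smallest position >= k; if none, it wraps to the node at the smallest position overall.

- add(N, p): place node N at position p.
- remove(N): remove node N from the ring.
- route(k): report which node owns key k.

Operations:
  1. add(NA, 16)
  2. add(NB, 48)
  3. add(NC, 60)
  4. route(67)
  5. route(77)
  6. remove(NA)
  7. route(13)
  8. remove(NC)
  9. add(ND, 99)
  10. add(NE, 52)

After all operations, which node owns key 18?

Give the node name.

Op 1: add NA@16 -> ring=[16:NA]
Op 2: add NB@48 -> ring=[16:NA,48:NB]
Op 3: add NC@60 -> ring=[16:NA,48:NB,60:NC]
Op 4: route key 67: none >= 67, wrap to smallest pos 16 -> NA
Op 5: route key 77: none >= 77, wrap to smallest pos 16 -> NA
Op 6: remove NA -> ring=[48:NB,60:NC]
Op 7: route key 13: smallest pos >= 13 is 48 -> NB
Op 8: remove NC -> ring=[48:NB]
Op 9: add ND@99 -> ring=[48:NB,99:ND]
Op 10: add NE@52 -> ring=[48:NB,52:NE,99:ND]
Final route key 18: smallest pos >= 18 is 48 -> NB

Answer: NB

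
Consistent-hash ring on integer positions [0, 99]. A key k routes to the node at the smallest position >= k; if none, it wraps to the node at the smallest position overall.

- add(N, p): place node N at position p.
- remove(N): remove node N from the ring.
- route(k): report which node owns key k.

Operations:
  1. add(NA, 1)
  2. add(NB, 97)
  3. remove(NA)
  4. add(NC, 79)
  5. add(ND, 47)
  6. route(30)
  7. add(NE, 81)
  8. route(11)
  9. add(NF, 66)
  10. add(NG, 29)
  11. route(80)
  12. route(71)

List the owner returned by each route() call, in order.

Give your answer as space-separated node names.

Op 1: add NA@1 -> ring=[1:NA]
Op 2: add NB@97 -> ring=[1:NA,97:NB]
Op 3: remove NA -> ring=[97:NB]
Op 4: add NC@79 -> ring=[79:NC,97:NB]
Op 5: add ND@47 -> ring=[47:ND,79:NC,97:NB]
Op 6: route key 30: smallest pos >= 30 is 47 -> ND
Op 7: add NE@81 -> ring=[47:ND,79:NC,81:NE,97:NB]
Op 8: route key 11: smallest pos >= 11 is 47 -> ND
Op 9: add NF@66 -> ring=[47:ND,66:NF,79:NC,81:NE,97:NB]
Op 10: add NG@29 -> ring=[29:NG,47:ND,66:NF,79:NC,81:NE,97:NB]
Op 11: route key 80: smallest pos >= 80 is 81 -> NE
Op 12: route key 71: smallest pos >= 71 is 79 -> NC

Answer: ND ND NE NC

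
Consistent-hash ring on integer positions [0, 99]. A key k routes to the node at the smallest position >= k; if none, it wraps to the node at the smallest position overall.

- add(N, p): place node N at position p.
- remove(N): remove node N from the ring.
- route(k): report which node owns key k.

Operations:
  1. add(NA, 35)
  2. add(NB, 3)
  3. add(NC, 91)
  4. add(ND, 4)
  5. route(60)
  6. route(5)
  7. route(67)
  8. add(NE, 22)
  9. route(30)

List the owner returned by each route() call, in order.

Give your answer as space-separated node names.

Op 1: add NA@35 -> ring=[35:NA]
Op 2: add NB@3 -> ring=[3:NB,35:NA]
Op 3: add NC@91 -> ring=[3:NB,35:NA,91:NC]
Op 4: add ND@4 -> ring=[3:NB,4:ND,35:NA,91:NC]
Op 5: route key 60: smallest pos >= 60 is 91 -> NC
Op 6: route key 5: smallest pos >= 5 is 35 -> NA
Op 7: route key 67: smallest pos >= 67 is 91 -> NC
Op 8: add NE@22 -> ring=[3:NB,4:ND,22:NE,35:NA,91:NC]
Op 9: route key 30: smallest pos >= 30 is 35 -> NA

Answer: NC NA NC NA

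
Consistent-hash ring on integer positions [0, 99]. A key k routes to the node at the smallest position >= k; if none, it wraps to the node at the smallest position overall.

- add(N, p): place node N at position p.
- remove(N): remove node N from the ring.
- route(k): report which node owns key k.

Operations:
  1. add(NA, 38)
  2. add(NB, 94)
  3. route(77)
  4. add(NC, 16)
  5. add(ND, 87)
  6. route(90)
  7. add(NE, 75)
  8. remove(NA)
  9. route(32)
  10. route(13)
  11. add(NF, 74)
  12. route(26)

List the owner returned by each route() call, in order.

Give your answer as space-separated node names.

Op 1: add NA@38 -> ring=[38:NA]
Op 2: add NB@94 -> ring=[38:NA,94:NB]
Op 3: route key 77: smallest pos >= 77 is 94 -> NB
Op 4: add NC@16 -> ring=[16:NC,38:NA,94:NB]
Op 5: add ND@87 -> ring=[16:NC,38:NA,87:ND,94:NB]
Op 6: route key 90: smallest pos >= 90 is 94 -> NB
Op 7: add NE@75 -> ring=[16:NC,38:NA,75:NE,87:ND,94:NB]
Op 8: remove NA -> ring=[16:NC,75:NE,87:ND,94:NB]
Op 9: route key 32: smallest pos >= 32 is 75 -> NE
Op 10: route key 13: smallest pos >= 13 is 16 -> NC
Op 11: add NF@74 -> ring=[16:NC,74:NF,75:NE,87:ND,94:NB]
Op 12: route key 26: smallest pos >= 26 is 74 -> NF

Answer: NB NB NE NC NF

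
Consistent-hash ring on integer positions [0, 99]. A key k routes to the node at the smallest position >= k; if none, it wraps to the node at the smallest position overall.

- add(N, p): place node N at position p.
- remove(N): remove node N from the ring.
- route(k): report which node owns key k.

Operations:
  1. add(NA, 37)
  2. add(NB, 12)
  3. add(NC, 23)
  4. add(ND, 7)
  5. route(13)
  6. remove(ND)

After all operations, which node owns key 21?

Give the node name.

Op 1: add NA@37 -> ring=[37:NA]
Op 2: add NB@12 -> ring=[12:NB,37:NA]
Op 3: add NC@23 -> ring=[12:NB,23:NC,37:NA]
Op 4: add ND@7 -> ring=[7:ND,12:NB,23:NC,37:NA]
Op 5: route key 13: smallest pos >= 13 is 23 -> NC
Op 6: remove ND -> ring=[12:NB,23:NC,37:NA]
Final route key 21: smallest pos >= 21 is 23 -> NC

Answer: NC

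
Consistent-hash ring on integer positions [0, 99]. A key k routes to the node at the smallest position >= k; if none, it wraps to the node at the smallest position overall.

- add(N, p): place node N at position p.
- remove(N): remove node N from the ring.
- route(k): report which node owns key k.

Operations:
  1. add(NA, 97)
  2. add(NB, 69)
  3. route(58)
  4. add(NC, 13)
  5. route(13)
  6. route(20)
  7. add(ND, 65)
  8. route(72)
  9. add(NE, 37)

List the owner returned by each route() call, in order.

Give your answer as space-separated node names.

Answer: NB NC NB NA

Derivation:
Op 1: add NA@97 -> ring=[97:NA]
Op 2: add NB@69 -> ring=[69:NB,97:NA]
Op 3: route key 58: smallest pos >= 58 is 69 -> NB
Op 4: add NC@13 -> ring=[13:NC,69:NB,97:NA]
Op 5: route key 13: smallest pos >= 13 is 13 -> NC
Op 6: route key 20: smallest pos >= 20 is 69 -> NB
Op 7: add ND@65 -> ring=[13:NC,65:ND,69:NB,97:NA]
Op 8: route key 72: smallest pos >= 72 is 97 -> NA
Op 9: add NE@37 -> ring=[13:NC,37:NE,65:ND,69:NB,97:NA]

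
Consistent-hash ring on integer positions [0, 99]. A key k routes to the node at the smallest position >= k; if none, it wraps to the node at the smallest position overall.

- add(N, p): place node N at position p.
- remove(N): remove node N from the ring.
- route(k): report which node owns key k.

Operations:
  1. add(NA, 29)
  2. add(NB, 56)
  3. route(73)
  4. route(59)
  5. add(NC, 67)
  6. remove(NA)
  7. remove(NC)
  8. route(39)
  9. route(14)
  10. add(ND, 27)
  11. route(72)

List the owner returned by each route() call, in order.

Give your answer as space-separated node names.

Answer: NA NA NB NB ND

Derivation:
Op 1: add NA@29 -> ring=[29:NA]
Op 2: add NB@56 -> ring=[29:NA,56:NB]
Op 3: route key 73: none >= 73, wrap to smallest pos 29 -> NA
Op 4: route key 59: none >= 59, wrap to smallest pos 29 -> NA
Op 5: add NC@67 -> ring=[29:NA,56:NB,67:NC]
Op 6: remove NA -> ring=[56:NB,67:NC]
Op 7: remove NC -> ring=[56:NB]
Op 8: route key 39: smallest pos >= 39 is 56 -> NB
Op 9: route key 14: smallest pos >= 14 is 56 -> NB
Op 10: add ND@27 -> ring=[27:ND,56:NB]
Op 11: route key 72: none >= 72, wrap to smallest pos 27 -> ND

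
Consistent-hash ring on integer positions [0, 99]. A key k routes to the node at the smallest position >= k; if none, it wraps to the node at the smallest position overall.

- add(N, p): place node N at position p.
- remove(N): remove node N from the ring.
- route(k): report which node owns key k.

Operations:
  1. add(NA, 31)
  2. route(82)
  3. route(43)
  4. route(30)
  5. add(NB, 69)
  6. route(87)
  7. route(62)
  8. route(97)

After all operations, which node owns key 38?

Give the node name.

Answer: NB

Derivation:
Op 1: add NA@31 -> ring=[31:NA]
Op 2: route key 82: none >= 82, wrap to smallest pos 31 -> NA
Op 3: route key 43: none >= 43, wrap to smallest pos 31 -> NA
Op 4: route key 30: smallest pos >= 30 is 31 -> NA
Op 5: add NB@69 -> ring=[31:NA,69:NB]
Op 6: route key 87: none >= 87, wrap to smallest pos 31 -> NA
Op 7: route key 62: smallest pos >= 62 is 69 -> NB
Op 8: route key 97: none >= 97, wrap to smallest pos 31 -> NA
Final route key 38: smallest pos >= 38 is 69 -> NB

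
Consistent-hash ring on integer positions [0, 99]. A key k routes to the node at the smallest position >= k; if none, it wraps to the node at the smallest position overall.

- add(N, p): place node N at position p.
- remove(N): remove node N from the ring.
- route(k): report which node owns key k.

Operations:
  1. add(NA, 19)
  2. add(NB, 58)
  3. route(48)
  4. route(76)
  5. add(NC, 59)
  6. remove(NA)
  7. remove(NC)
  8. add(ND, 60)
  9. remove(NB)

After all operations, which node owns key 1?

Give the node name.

Answer: ND

Derivation:
Op 1: add NA@19 -> ring=[19:NA]
Op 2: add NB@58 -> ring=[19:NA,58:NB]
Op 3: route key 48: smallest pos >= 48 is 58 -> NB
Op 4: route key 76: none >= 76, wrap to smallest pos 19 -> NA
Op 5: add NC@59 -> ring=[19:NA,58:NB,59:NC]
Op 6: remove NA -> ring=[58:NB,59:NC]
Op 7: remove NC -> ring=[58:NB]
Op 8: add ND@60 -> ring=[58:NB,60:ND]
Op 9: remove NB -> ring=[60:ND]
Final route key 1: smallest pos >= 1 is 60 -> ND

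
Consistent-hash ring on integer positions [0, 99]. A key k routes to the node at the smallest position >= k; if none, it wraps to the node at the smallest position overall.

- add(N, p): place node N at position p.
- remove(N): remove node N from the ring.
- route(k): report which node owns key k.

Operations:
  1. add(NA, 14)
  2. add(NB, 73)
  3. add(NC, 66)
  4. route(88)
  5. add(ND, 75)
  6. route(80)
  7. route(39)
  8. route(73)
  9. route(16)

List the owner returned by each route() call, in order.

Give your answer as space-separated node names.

Op 1: add NA@14 -> ring=[14:NA]
Op 2: add NB@73 -> ring=[14:NA,73:NB]
Op 3: add NC@66 -> ring=[14:NA,66:NC,73:NB]
Op 4: route key 88: none >= 88, wrap to smallest pos 14 -> NA
Op 5: add ND@75 -> ring=[14:NA,66:NC,73:NB,75:ND]
Op 6: route key 80: none >= 80, wrap to smallest pos 14 -> NA
Op 7: route key 39: smallest pos >= 39 is 66 -> NC
Op 8: route key 73: smallest pos >= 73 is 73 -> NB
Op 9: route key 16: smallest pos >= 16 is 66 -> NC

Answer: NA NA NC NB NC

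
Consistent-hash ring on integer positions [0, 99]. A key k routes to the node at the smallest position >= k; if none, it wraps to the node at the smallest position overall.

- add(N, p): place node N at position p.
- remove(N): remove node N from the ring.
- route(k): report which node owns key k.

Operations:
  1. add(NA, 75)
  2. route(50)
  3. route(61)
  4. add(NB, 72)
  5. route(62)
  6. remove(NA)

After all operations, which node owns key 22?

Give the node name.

Op 1: add NA@75 -> ring=[75:NA]
Op 2: route key 50: smallest pos >= 50 is 75 -> NA
Op 3: route key 61: smallest pos >= 61 is 75 -> NA
Op 4: add NB@72 -> ring=[72:NB,75:NA]
Op 5: route key 62: smallest pos >= 62 is 72 -> NB
Op 6: remove NA -> ring=[72:NB]
Final route key 22: smallest pos >= 22 is 72 -> NB

Answer: NB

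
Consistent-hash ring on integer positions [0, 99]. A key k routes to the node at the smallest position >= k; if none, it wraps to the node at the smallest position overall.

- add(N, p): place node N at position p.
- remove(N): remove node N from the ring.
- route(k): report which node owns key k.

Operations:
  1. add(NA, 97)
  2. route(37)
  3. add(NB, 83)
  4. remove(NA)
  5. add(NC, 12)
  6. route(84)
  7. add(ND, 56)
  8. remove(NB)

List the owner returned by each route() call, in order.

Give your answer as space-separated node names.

Op 1: add NA@97 -> ring=[97:NA]
Op 2: route key 37: smallest pos >= 37 is 97 -> NA
Op 3: add NB@83 -> ring=[83:NB,97:NA]
Op 4: remove NA -> ring=[83:NB]
Op 5: add NC@12 -> ring=[12:NC,83:NB]
Op 6: route key 84: none >= 84, wrap to smallest pos 12 -> NC
Op 7: add ND@56 -> ring=[12:NC,56:ND,83:NB]
Op 8: remove NB -> ring=[12:NC,56:ND]

Answer: NA NC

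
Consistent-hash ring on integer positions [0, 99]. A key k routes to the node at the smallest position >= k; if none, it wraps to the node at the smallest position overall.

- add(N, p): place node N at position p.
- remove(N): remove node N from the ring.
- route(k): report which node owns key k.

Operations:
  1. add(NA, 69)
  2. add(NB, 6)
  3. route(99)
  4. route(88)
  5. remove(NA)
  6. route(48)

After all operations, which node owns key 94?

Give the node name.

Answer: NB

Derivation:
Op 1: add NA@69 -> ring=[69:NA]
Op 2: add NB@6 -> ring=[6:NB,69:NA]
Op 3: route key 99: none >= 99, wrap to smallest pos 6 -> NB
Op 4: route key 88: none >= 88, wrap to smallest pos 6 -> NB
Op 5: remove NA -> ring=[6:NB]
Op 6: route key 48: none >= 48, wrap to smallest pos 6 -> NB
Final route key 94: none >= 94, wrap to smallest pos 6 -> NB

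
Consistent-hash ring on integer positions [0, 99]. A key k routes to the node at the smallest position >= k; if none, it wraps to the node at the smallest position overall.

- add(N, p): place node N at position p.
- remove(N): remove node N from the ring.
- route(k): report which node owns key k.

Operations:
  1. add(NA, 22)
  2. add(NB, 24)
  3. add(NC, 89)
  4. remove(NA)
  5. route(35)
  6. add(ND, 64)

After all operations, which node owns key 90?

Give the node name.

Answer: NB

Derivation:
Op 1: add NA@22 -> ring=[22:NA]
Op 2: add NB@24 -> ring=[22:NA,24:NB]
Op 3: add NC@89 -> ring=[22:NA,24:NB,89:NC]
Op 4: remove NA -> ring=[24:NB,89:NC]
Op 5: route key 35: smallest pos >= 35 is 89 -> NC
Op 6: add ND@64 -> ring=[24:NB,64:ND,89:NC]
Final route key 90: none >= 90, wrap to smallest pos 24 -> NB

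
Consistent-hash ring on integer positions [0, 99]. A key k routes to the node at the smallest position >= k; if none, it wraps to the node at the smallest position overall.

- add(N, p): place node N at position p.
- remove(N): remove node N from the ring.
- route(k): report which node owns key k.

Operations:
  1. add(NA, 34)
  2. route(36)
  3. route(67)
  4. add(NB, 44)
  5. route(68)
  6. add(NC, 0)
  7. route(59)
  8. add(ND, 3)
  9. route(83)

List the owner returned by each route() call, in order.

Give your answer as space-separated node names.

Op 1: add NA@34 -> ring=[34:NA]
Op 2: route key 36: none >= 36, wrap to smallest pos 34 -> NA
Op 3: route key 67: none >= 67, wrap to smallest pos 34 -> NA
Op 4: add NB@44 -> ring=[34:NA,44:NB]
Op 5: route key 68: none >= 68, wrap to smallest pos 34 -> NA
Op 6: add NC@0 -> ring=[0:NC,34:NA,44:NB]
Op 7: route key 59: none >= 59, wrap to smallest pos 0 -> NC
Op 8: add ND@3 -> ring=[0:NC,3:ND,34:NA,44:NB]
Op 9: route key 83: none >= 83, wrap to smallest pos 0 -> NC

Answer: NA NA NA NC NC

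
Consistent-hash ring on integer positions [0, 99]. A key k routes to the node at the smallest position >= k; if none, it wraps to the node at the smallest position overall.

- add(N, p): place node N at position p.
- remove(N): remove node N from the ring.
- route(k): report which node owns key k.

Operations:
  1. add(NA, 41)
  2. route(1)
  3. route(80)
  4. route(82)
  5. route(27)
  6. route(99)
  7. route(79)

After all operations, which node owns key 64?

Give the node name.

Answer: NA

Derivation:
Op 1: add NA@41 -> ring=[41:NA]
Op 2: route key 1: smallest pos >= 1 is 41 -> NA
Op 3: route key 80: none >= 80, wrap to smallest pos 41 -> NA
Op 4: route key 82: none >= 82, wrap to smallest pos 41 -> NA
Op 5: route key 27: smallest pos >= 27 is 41 -> NA
Op 6: route key 99: none >= 99, wrap to smallest pos 41 -> NA
Op 7: route key 79: none >= 79, wrap to smallest pos 41 -> NA
Final route key 64: none >= 64, wrap to smallest pos 41 -> NA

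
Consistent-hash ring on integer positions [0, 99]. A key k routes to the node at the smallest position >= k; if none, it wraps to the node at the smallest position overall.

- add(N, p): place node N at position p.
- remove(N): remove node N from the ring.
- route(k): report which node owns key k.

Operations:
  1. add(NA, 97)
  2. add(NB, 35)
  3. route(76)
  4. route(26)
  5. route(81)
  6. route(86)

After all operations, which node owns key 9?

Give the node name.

Op 1: add NA@97 -> ring=[97:NA]
Op 2: add NB@35 -> ring=[35:NB,97:NA]
Op 3: route key 76: smallest pos >= 76 is 97 -> NA
Op 4: route key 26: smallest pos >= 26 is 35 -> NB
Op 5: route key 81: smallest pos >= 81 is 97 -> NA
Op 6: route key 86: smallest pos >= 86 is 97 -> NA
Final route key 9: smallest pos >= 9 is 35 -> NB

Answer: NB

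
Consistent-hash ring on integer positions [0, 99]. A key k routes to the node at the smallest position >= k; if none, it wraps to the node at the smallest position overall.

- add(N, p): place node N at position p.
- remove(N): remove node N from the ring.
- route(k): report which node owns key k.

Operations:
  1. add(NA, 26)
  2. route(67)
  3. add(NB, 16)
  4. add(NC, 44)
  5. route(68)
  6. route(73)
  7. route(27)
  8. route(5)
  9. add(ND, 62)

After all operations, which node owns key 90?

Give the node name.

Answer: NB

Derivation:
Op 1: add NA@26 -> ring=[26:NA]
Op 2: route key 67: none >= 67, wrap to smallest pos 26 -> NA
Op 3: add NB@16 -> ring=[16:NB,26:NA]
Op 4: add NC@44 -> ring=[16:NB,26:NA,44:NC]
Op 5: route key 68: none >= 68, wrap to smallest pos 16 -> NB
Op 6: route key 73: none >= 73, wrap to smallest pos 16 -> NB
Op 7: route key 27: smallest pos >= 27 is 44 -> NC
Op 8: route key 5: smallest pos >= 5 is 16 -> NB
Op 9: add ND@62 -> ring=[16:NB,26:NA,44:NC,62:ND]
Final route key 90: none >= 90, wrap to smallest pos 16 -> NB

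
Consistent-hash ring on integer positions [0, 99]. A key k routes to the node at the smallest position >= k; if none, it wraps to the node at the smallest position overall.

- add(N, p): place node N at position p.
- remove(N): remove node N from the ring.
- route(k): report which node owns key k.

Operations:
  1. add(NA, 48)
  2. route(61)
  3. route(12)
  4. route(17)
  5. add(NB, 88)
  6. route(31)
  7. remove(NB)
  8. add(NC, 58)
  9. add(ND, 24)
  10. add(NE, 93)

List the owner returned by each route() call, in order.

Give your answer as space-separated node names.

Answer: NA NA NA NA

Derivation:
Op 1: add NA@48 -> ring=[48:NA]
Op 2: route key 61: none >= 61, wrap to smallest pos 48 -> NA
Op 3: route key 12: smallest pos >= 12 is 48 -> NA
Op 4: route key 17: smallest pos >= 17 is 48 -> NA
Op 5: add NB@88 -> ring=[48:NA,88:NB]
Op 6: route key 31: smallest pos >= 31 is 48 -> NA
Op 7: remove NB -> ring=[48:NA]
Op 8: add NC@58 -> ring=[48:NA,58:NC]
Op 9: add ND@24 -> ring=[24:ND,48:NA,58:NC]
Op 10: add NE@93 -> ring=[24:ND,48:NA,58:NC,93:NE]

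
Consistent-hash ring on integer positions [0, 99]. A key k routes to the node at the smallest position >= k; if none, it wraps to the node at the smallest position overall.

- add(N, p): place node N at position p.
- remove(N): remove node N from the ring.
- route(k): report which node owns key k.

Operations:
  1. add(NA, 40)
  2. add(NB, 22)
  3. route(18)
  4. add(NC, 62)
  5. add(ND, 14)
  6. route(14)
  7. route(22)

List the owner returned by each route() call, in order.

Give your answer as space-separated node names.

Answer: NB ND NB

Derivation:
Op 1: add NA@40 -> ring=[40:NA]
Op 2: add NB@22 -> ring=[22:NB,40:NA]
Op 3: route key 18: smallest pos >= 18 is 22 -> NB
Op 4: add NC@62 -> ring=[22:NB,40:NA,62:NC]
Op 5: add ND@14 -> ring=[14:ND,22:NB,40:NA,62:NC]
Op 6: route key 14: smallest pos >= 14 is 14 -> ND
Op 7: route key 22: smallest pos >= 22 is 22 -> NB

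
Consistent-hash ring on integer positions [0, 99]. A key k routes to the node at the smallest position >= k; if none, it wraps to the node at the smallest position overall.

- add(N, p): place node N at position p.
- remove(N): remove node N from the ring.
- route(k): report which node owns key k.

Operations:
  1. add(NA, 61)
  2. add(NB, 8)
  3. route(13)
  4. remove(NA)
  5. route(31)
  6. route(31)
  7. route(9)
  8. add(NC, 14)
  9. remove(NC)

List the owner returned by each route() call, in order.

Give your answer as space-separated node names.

Op 1: add NA@61 -> ring=[61:NA]
Op 2: add NB@8 -> ring=[8:NB,61:NA]
Op 3: route key 13: smallest pos >= 13 is 61 -> NA
Op 4: remove NA -> ring=[8:NB]
Op 5: route key 31: none >= 31, wrap to smallest pos 8 -> NB
Op 6: route key 31: none >= 31, wrap to smallest pos 8 -> NB
Op 7: route key 9: none >= 9, wrap to smallest pos 8 -> NB
Op 8: add NC@14 -> ring=[8:NB,14:NC]
Op 9: remove NC -> ring=[8:NB]

Answer: NA NB NB NB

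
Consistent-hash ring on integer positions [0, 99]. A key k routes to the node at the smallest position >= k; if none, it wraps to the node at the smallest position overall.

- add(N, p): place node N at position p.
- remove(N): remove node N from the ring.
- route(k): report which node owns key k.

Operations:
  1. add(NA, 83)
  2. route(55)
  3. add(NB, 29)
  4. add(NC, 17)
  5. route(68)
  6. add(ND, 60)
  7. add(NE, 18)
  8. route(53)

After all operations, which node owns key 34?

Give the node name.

Op 1: add NA@83 -> ring=[83:NA]
Op 2: route key 55: smallest pos >= 55 is 83 -> NA
Op 3: add NB@29 -> ring=[29:NB,83:NA]
Op 4: add NC@17 -> ring=[17:NC,29:NB,83:NA]
Op 5: route key 68: smallest pos >= 68 is 83 -> NA
Op 6: add ND@60 -> ring=[17:NC,29:NB,60:ND,83:NA]
Op 7: add NE@18 -> ring=[17:NC,18:NE,29:NB,60:ND,83:NA]
Op 8: route key 53: smallest pos >= 53 is 60 -> ND
Final route key 34: smallest pos >= 34 is 60 -> ND

Answer: ND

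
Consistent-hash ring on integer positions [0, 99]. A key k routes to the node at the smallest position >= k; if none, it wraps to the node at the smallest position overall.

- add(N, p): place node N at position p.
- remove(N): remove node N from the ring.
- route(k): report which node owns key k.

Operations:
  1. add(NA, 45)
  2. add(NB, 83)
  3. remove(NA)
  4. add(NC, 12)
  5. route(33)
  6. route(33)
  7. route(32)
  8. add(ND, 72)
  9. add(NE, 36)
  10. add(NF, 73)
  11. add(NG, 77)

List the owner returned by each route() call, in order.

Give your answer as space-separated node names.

Answer: NB NB NB

Derivation:
Op 1: add NA@45 -> ring=[45:NA]
Op 2: add NB@83 -> ring=[45:NA,83:NB]
Op 3: remove NA -> ring=[83:NB]
Op 4: add NC@12 -> ring=[12:NC,83:NB]
Op 5: route key 33: smallest pos >= 33 is 83 -> NB
Op 6: route key 33: smallest pos >= 33 is 83 -> NB
Op 7: route key 32: smallest pos >= 32 is 83 -> NB
Op 8: add ND@72 -> ring=[12:NC,72:ND,83:NB]
Op 9: add NE@36 -> ring=[12:NC,36:NE,72:ND,83:NB]
Op 10: add NF@73 -> ring=[12:NC,36:NE,72:ND,73:NF,83:NB]
Op 11: add NG@77 -> ring=[12:NC,36:NE,72:ND,73:NF,77:NG,83:NB]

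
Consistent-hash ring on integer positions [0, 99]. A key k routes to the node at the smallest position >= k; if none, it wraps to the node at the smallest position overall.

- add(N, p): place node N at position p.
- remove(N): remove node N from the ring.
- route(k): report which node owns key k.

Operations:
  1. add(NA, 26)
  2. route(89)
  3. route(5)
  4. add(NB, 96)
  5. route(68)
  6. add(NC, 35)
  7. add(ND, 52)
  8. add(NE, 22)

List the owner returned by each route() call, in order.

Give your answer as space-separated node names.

Answer: NA NA NB

Derivation:
Op 1: add NA@26 -> ring=[26:NA]
Op 2: route key 89: none >= 89, wrap to smallest pos 26 -> NA
Op 3: route key 5: smallest pos >= 5 is 26 -> NA
Op 4: add NB@96 -> ring=[26:NA,96:NB]
Op 5: route key 68: smallest pos >= 68 is 96 -> NB
Op 6: add NC@35 -> ring=[26:NA,35:NC,96:NB]
Op 7: add ND@52 -> ring=[26:NA,35:NC,52:ND,96:NB]
Op 8: add NE@22 -> ring=[22:NE,26:NA,35:NC,52:ND,96:NB]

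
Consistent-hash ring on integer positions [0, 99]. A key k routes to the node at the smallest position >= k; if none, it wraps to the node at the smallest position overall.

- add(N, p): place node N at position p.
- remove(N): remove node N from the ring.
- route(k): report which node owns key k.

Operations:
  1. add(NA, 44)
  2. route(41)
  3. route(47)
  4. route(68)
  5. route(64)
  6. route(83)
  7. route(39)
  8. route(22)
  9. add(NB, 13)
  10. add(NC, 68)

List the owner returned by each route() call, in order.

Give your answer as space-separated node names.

Answer: NA NA NA NA NA NA NA

Derivation:
Op 1: add NA@44 -> ring=[44:NA]
Op 2: route key 41: smallest pos >= 41 is 44 -> NA
Op 3: route key 47: none >= 47, wrap to smallest pos 44 -> NA
Op 4: route key 68: none >= 68, wrap to smallest pos 44 -> NA
Op 5: route key 64: none >= 64, wrap to smallest pos 44 -> NA
Op 6: route key 83: none >= 83, wrap to smallest pos 44 -> NA
Op 7: route key 39: smallest pos >= 39 is 44 -> NA
Op 8: route key 22: smallest pos >= 22 is 44 -> NA
Op 9: add NB@13 -> ring=[13:NB,44:NA]
Op 10: add NC@68 -> ring=[13:NB,44:NA,68:NC]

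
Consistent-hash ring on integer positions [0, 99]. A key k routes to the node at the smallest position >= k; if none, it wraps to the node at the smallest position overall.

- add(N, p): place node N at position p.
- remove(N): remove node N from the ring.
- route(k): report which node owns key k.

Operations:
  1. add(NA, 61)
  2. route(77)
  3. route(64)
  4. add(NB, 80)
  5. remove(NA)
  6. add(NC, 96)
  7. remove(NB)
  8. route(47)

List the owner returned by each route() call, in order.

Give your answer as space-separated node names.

Answer: NA NA NC

Derivation:
Op 1: add NA@61 -> ring=[61:NA]
Op 2: route key 77: none >= 77, wrap to smallest pos 61 -> NA
Op 3: route key 64: none >= 64, wrap to smallest pos 61 -> NA
Op 4: add NB@80 -> ring=[61:NA,80:NB]
Op 5: remove NA -> ring=[80:NB]
Op 6: add NC@96 -> ring=[80:NB,96:NC]
Op 7: remove NB -> ring=[96:NC]
Op 8: route key 47: smallest pos >= 47 is 96 -> NC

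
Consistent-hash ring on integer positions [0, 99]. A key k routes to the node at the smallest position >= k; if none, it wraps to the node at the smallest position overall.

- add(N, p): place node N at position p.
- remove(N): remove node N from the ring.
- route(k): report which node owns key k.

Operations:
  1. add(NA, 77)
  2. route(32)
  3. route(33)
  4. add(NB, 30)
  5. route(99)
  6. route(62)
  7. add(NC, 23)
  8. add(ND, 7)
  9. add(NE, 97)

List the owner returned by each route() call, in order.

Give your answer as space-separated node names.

Op 1: add NA@77 -> ring=[77:NA]
Op 2: route key 32: smallest pos >= 32 is 77 -> NA
Op 3: route key 33: smallest pos >= 33 is 77 -> NA
Op 4: add NB@30 -> ring=[30:NB,77:NA]
Op 5: route key 99: none >= 99, wrap to smallest pos 30 -> NB
Op 6: route key 62: smallest pos >= 62 is 77 -> NA
Op 7: add NC@23 -> ring=[23:NC,30:NB,77:NA]
Op 8: add ND@7 -> ring=[7:ND,23:NC,30:NB,77:NA]
Op 9: add NE@97 -> ring=[7:ND,23:NC,30:NB,77:NA,97:NE]

Answer: NA NA NB NA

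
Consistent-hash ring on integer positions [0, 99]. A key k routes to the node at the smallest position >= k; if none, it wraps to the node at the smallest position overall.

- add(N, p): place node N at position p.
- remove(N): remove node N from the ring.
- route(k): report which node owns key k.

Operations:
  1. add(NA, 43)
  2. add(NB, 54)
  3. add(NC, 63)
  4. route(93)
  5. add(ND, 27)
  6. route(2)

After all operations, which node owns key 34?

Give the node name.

Answer: NA

Derivation:
Op 1: add NA@43 -> ring=[43:NA]
Op 2: add NB@54 -> ring=[43:NA,54:NB]
Op 3: add NC@63 -> ring=[43:NA,54:NB,63:NC]
Op 4: route key 93: none >= 93, wrap to smallest pos 43 -> NA
Op 5: add ND@27 -> ring=[27:ND,43:NA,54:NB,63:NC]
Op 6: route key 2: smallest pos >= 2 is 27 -> ND
Final route key 34: smallest pos >= 34 is 43 -> NA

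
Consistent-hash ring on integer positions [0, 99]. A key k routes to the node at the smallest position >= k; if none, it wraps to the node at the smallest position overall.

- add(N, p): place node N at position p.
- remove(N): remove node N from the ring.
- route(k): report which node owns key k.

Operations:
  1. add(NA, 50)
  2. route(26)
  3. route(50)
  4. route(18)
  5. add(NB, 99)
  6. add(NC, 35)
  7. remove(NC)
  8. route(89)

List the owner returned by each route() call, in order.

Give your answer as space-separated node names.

Op 1: add NA@50 -> ring=[50:NA]
Op 2: route key 26: smallest pos >= 26 is 50 -> NA
Op 3: route key 50: smallest pos >= 50 is 50 -> NA
Op 4: route key 18: smallest pos >= 18 is 50 -> NA
Op 5: add NB@99 -> ring=[50:NA,99:NB]
Op 6: add NC@35 -> ring=[35:NC,50:NA,99:NB]
Op 7: remove NC -> ring=[50:NA,99:NB]
Op 8: route key 89: smallest pos >= 89 is 99 -> NB

Answer: NA NA NA NB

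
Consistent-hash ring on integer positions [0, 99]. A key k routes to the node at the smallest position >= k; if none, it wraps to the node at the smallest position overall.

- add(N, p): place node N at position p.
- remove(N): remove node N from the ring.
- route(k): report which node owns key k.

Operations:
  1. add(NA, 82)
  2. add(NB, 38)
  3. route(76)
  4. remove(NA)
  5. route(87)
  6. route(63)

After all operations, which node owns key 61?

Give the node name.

Answer: NB

Derivation:
Op 1: add NA@82 -> ring=[82:NA]
Op 2: add NB@38 -> ring=[38:NB,82:NA]
Op 3: route key 76: smallest pos >= 76 is 82 -> NA
Op 4: remove NA -> ring=[38:NB]
Op 5: route key 87: none >= 87, wrap to smallest pos 38 -> NB
Op 6: route key 63: none >= 63, wrap to smallest pos 38 -> NB
Final route key 61: none >= 61, wrap to smallest pos 38 -> NB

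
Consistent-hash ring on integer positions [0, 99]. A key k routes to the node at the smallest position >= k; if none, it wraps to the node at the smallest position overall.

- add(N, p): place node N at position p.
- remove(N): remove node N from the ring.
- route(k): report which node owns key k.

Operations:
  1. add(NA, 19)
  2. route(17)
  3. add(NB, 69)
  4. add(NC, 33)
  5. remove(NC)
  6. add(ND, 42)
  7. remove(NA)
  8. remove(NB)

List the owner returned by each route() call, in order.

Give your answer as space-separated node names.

Op 1: add NA@19 -> ring=[19:NA]
Op 2: route key 17: smallest pos >= 17 is 19 -> NA
Op 3: add NB@69 -> ring=[19:NA,69:NB]
Op 4: add NC@33 -> ring=[19:NA,33:NC,69:NB]
Op 5: remove NC -> ring=[19:NA,69:NB]
Op 6: add ND@42 -> ring=[19:NA,42:ND,69:NB]
Op 7: remove NA -> ring=[42:ND,69:NB]
Op 8: remove NB -> ring=[42:ND]

Answer: NA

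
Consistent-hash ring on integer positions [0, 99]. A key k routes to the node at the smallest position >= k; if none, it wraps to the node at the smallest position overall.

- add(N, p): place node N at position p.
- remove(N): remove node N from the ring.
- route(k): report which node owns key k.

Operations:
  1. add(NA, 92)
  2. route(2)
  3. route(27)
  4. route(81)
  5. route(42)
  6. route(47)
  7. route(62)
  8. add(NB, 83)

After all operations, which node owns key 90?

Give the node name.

Op 1: add NA@92 -> ring=[92:NA]
Op 2: route key 2: smallest pos >= 2 is 92 -> NA
Op 3: route key 27: smallest pos >= 27 is 92 -> NA
Op 4: route key 81: smallest pos >= 81 is 92 -> NA
Op 5: route key 42: smallest pos >= 42 is 92 -> NA
Op 6: route key 47: smallest pos >= 47 is 92 -> NA
Op 7: route key 62: smallest pos >= 62 is 92 -> NA
Op 8: add NB@83 -> ring=[83:NB,92:NA]
Final route key 90: smallest pos >= 90 is 92 -> NA

Answer: NA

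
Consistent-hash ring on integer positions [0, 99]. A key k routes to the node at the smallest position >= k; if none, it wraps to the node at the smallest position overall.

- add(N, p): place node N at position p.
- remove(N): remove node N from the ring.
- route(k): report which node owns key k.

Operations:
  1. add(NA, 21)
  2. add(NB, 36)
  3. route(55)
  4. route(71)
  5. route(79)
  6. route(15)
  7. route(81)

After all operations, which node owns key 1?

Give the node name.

Answer: NA

Derivation:
Op 1: add NA@21 -> ring=[21:NA]
Op 2: add NB@36 -> ring=[21:NA,36:NB]
Op 3: route key 55: none >= 55, wrap to smallest pos 21 -> NA
Op 4: route key 71: none >= 71, wrap to smallest pos 21 -> NA
Op 5: route key 79: none >= 79, wrap to smallest pos 21 -> NA
Op 6: route key 15: smallest pos >= 15 is 21 -> NA
Op 7: route key 81: none >= 81, wrap to smallest pos 21 -> NA
Final route key 1: smallest pos >= 1 is 21 -> NA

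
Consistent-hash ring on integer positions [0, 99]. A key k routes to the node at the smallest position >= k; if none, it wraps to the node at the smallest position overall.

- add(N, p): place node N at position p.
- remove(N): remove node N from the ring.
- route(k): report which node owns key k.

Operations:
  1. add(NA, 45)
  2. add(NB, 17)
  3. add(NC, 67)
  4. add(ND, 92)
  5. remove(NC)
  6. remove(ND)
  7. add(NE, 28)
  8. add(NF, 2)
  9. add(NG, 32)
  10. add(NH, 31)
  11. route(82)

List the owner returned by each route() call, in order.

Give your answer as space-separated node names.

Answer: NF

Derivation:
Op 1: add NA@45 -> ring=[45:NA]
Op 2: add NB@17 -> ring=[17:NB,45:NA]
Op 3: add NC@67 -> ring=[17:NB,45:NA,67:NC]
Op 4: add ND@92 -> ring=[17:NB,45:NA,67:NC,92:ND]
Op 5: remove NC -> ring=[17:NB,45:NA,92:ND]
Op 6: remove ND -> ring=[17:NB,45:NA]
Op 7: add NE@28 -> ring=[17:NB,28:NE,45:NA]
Op 8: add NF@2 -> ring=[2:NF,17:NB,28:NE,45:NA]
Op 9: add NG@32 -> ring=[2:NF,17:NB,28:NE,32:NG,45:NA]
Op 10: add NH@31 -> ring=[2:NF,17:NB,28:NE,31:NH,32:NG,45:NA]
Op 11: route key 82: none >= 82, wrap to smallest pos 2 -> NF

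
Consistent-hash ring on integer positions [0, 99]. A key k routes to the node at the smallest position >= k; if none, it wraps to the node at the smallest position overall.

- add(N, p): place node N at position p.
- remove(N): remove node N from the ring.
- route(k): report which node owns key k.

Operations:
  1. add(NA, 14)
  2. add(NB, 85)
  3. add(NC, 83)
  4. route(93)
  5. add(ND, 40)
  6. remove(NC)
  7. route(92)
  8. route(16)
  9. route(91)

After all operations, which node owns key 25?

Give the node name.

Op 1: add NA@14 -> ring=[14:NA]
Op 2: add NB@85 -> ring=[14:NA,85:NB]
Op 3: add NC@83 -> ring=[14:NA,83:NC,85:NB]
Op 4: route key 93: none >= 93, wrap to smallest pos 14 -> NA
Op 5: add ND@40 -> ring=[14:NA,40:ND,83:NC,85:NB]
Op 6: remove NC -> ring=[14:NA,40:ND,85:NB]
Op 7: route key 92: none >= 92, wrap to smallest pos 14 -> NA
Op 8: route key 16: smallest pos >= 16 is 40 -> ND
Op 9: route key 91: none >= 91, wrap to smallest pos 14 -> NA
Final route key 25: smallest pos >= 25 is 40 -> ND

Answer: ND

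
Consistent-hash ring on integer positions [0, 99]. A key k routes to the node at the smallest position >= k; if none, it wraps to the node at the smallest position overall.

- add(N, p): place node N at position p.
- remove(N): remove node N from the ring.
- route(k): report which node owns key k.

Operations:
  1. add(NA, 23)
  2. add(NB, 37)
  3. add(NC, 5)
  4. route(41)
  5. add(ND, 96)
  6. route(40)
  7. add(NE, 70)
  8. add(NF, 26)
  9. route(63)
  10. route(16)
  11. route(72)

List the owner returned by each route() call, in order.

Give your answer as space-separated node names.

Op 1: add NA@23 -> ring=[23:NA]
Op 2: add NB@37 -> ring=[23:NA,37:NB]
Op 3: add NC@5 -> ring=[5:NC,23:NA,37:NB]
Op 4: route key 41: none >= 41, wrap to smallest pos 5 -> NC
Op 5: add ND@96 -> ring=[5:NC,23:NA,37:NB,96:ND]
Op 6: route key 40: smallest pos >= 40 is 96 -> ND
Op 7: add NE@70 -> ring=[5:NC,23:NA,37:NB,70:NE,96:ND]
Op 8: add NF@26 -> ring=[5:NC,23:NA,26:NF,37:NB,70:NE,96:ND]
Op 9: route key 63: smallest pos >= 63 is 70 -> NE
Op 10: route key 16: smallest pos >= 16 is 23 -> NA
Op 11: route key 72: smallest pos >= 72 is 96 -> ND

Answer: NC ND NE NA ND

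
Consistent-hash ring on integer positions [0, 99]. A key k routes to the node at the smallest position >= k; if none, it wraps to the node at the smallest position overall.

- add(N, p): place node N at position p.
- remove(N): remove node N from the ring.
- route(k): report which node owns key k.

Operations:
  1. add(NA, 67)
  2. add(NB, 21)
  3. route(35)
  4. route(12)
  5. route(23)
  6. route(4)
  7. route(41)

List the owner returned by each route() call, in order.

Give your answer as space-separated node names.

Answer: NA NB NA NB NA

Derivation:
Op 1: add NA@67 -> ring=[67:NA]
Op 2: add NB@21 -> ring=[21:NB,67:NA]
Op 3: route key 35: smallest pos >= 35 is 67 -> NA
Op 4: route key 12: smallest pos >= 12 is 21 -> NB
Op 5: route key 23: smallest pos >= 23 is 67 -> NA
Op 6: route key 4: smallest pos >= 4 is 21 -> NB
Op 7: route key 41: smallest pos >= 41 is 67 -> NA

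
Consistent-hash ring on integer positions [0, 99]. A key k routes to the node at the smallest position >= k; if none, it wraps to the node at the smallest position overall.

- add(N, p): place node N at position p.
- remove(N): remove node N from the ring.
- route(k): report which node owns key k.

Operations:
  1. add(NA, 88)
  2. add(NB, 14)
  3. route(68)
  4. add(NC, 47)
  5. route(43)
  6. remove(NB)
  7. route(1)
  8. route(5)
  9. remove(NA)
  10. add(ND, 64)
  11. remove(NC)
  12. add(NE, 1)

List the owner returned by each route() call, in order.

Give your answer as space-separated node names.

Answer: NA NC NC NC

Derivation:
Op 1: add NA@88 -> ring=[88:NA]
Op 2: add NB@14 -> ring=[14:NB,88:NA]
Op 3: route key 68: smallest pos >= 68 is 88 -> NA
Op 4: add NC@47 -> ring=[14:NB,47:NC,88:NA]
Op 5: route key 43: smallest pos >= 43 is 47 -> NC
Op 6: remove NB -> ring=[47:NC,88:NA]
Op 7: route key 1: smallest pos >= 1 is 47 -> NC
Op 8: route key 5: smallest pos >= 5 is 47 -> NC
Op 9: remove NA -> ring=[47:NC]
Op 10: add ND@64 -> ring=[47:NC,64:ND]
Op 11: remove NC -> ring=[64:ND]
Op 12: add NE@1 -> ring=[1:NE,64:ND]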